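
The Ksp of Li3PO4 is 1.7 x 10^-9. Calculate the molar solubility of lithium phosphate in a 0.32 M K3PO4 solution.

s = 5.8 × 10^-4 M

Li3PO4(s) ⇌ 3 Li^+ + PO4^3-
Ksp = [Li^+]^3[PO4^3-]
Let s = moles of Li3PO4 that dissolve per litre. [Li^+] = 3s, [PO4^3-] = 0.32 + s ≈ 0.32 (Ksp is small, so little additional dissolves).
Ksp ≈ (3s)^3 × 0.32
s = 5.8 x 10^-4 M
Check: s = 5.8 x 10^-4 ≪ 0.32, so the approximation is valid.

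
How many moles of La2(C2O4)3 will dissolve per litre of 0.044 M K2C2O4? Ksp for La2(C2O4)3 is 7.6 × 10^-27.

La2(C2O4)3(s) <=> 2 La^3+ + 3 C2O4^2-
Ksp = [La^3+]^2[C2O4^2-]^3
Let s be the molar solubility in this solution. [La^3+] = 2s, [C2O4^2-] = 0.044 + 3s ≈ 0.044 (common-ion effect: C2O4^2- is already 0.044 M).
Ksp ≈ (2s)^2 × (0.044)^3
s = 4.7 × 10^-12 M
Check: 3s = 1.4 × 10^-11 ≪ 0.044, so the approximation is valid.

s ≈ 4.7 × 10^-12 M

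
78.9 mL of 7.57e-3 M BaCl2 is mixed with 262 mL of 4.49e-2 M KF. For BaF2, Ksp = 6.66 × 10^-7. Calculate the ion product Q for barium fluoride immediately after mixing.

Total volume = 78.9 + 262 = 340.9 mL.
[Ba^2+] = 7.57 × 10^-3 × (78.9/340.9) = 1.752 × 10^-3 M
[F^-] = 4.49 × 10^-2 × (262/340.9) = 3.451 × 10^-2 M
BaF2(s) <=> Ba^2+(aq) + 2 F^-(aq), so Q = [Ba^2+][F^-]^2
Q = (1.752 × 10^-3)(3.451 × 10^-2)^2 = 2.09 x 10^-6
Q > Ksp, so BaF2 will precipitate.

2.09e-6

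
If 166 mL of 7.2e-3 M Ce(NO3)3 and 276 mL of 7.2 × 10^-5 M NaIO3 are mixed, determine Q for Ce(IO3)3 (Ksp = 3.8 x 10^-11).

Total volume = 166 + 276 = 442 mL.
[Ce^3+] = 7.2 × 10^-3 × (166/442) = 2.70 × 10^-3 M
[IO3^-] = 7.2 × 10^-5 × (276/442) = 4.50 × 10^-5 M
Ce(IO3)3(s) ⇌ Ce^3+(aq) + 3 IO3^-(aq), so Q = [Ce^3+][IO3^-]^3
Q = (2.70 × 10^-3)(4.50 x 10^-5)^3 = 2.5 × 10^-16
Q < Ksp, so no precipitate of Ce(IO3)3 forms.

Q = 2.5e-16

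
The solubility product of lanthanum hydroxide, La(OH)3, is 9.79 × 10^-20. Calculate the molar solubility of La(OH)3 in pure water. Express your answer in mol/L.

La(OH)3(s) ⇌ La^3+(aq) + 3 OH^-(aq)
Ksp = [La^3+][OH^-]^3
If s mol/L of La(OH)3 dissolves, [La^3+] = s and [OH^-] = 3s.
Ksp = s(3s)^3 = 27s^4
Solving, s = (9.79 × 10^-20/27)^(1/4) = 7.76 × 10^-6 M

7.76 × 10^-6 M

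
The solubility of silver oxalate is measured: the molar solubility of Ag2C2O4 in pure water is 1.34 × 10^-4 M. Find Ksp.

Ksp ≈ 9.62e-12

Ag2C2O4(s) <=> 2 Ag^+ + C2O4^2-
For each mole of Ag2C2O4 that dissolves: [Ag^+] = 2s, [C2O4^2-] = s.
Ksp = [Ag^+]^2[C2O4^2-]
Substituting: Ksp = (2s)^2s = 4s^3
With s = 1.34 × 10^-4: Ksp = 9.62 × 10^-12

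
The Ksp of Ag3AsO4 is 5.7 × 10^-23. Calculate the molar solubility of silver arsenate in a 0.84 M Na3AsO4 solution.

Ag3AsO4(s) ⇌ 3 Ag^+ + AsO4^3-
Ksp = [Ag^+]^3[AsO4^3-]
If s mol/L dissolves here, [Ag^+] = 3s, [AsO4^3-] = 0.84 + s ≈ 0.84 (common-ion effect: AsO4^3- is already 0.84 M).
Ksp ≈ (3s)^3 × 0.84
s = 1.4 × 10^-8 M
Check: s = 1.4 × 10^-8 ≪ 0.84, so the approximation is valid.

s = 1.4 × 10^-8 M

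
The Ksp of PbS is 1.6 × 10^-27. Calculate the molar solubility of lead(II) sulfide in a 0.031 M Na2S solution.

PbS(s) ⇌ Pb^2+ + S^2-
Ksp = [Pb^2+][S^2-]
Let s be the molar solubility in this solution. [Pb^2+] = s, [S^2-] = 0.031 + s ≈ 0.031 (since S^2- from Na2S dominates).
Ksp ≈ s × 0.031
s = 5.2 × 10^-26 M
Check: s = 5.2 × 10^-26 ≪ 0.031, so the approximation is valid.

5.2e-26 M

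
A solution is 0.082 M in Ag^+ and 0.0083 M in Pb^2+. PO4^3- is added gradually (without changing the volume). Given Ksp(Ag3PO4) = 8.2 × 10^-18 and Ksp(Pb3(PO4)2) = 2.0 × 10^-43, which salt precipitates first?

Pb3(PO4)2

Precipitation of each salt starts when its ion product equals its Ksp.
For Ag3PO4: 8.2 × 10^-18 = (0.082)^3 × [PO4^3-]  ⇒  [PO4^3-] = 1.5 x 10^-14 M.
For Pb3(PO4)2: 2.0 × 10^-43 = (0.0083)^3 × [PO4^3-]^2  ⇒  [PO4^3-] = 5.9 × 10^-19 M.
The salt with the lower threshold [PO4^3-] precipitates first: Pb3(PO4)2.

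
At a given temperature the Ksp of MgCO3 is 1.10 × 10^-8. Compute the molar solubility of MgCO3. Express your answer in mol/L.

s ≈ 1.05e-4 M

MgCO3(s) ⇌ Mg^2+ + CO3^2-
Ksp = [Mg^2+][CO3^2-]
Let s = molar solubility. Then [Mg^2+] = s and [CO3^2-] = s.
Ksp = s × s = s^2
s = (1.10 × 10^-8)^(1/2) = 1.05 x 10^-4 M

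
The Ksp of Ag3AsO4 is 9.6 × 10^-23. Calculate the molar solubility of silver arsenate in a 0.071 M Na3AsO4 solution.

s ≈ 3.7e-8 M

Ag3AsO4(s) ⇌ 3 Ag^+(aq) + AsO4^3-(aq)
Ksp = [Ag^+]^3[AsO4^3-]
Let s be the molar solubility in this solution. [Ag^+] = 3s, [AsO4^3-] = 0.071 + s ≈ 0.071 (since AsO4^3- from Na3AsO4 dominates).
Ksp ≈ (3s)^3 × 0.071
s = 3.7 × 10^-8 M
Check: s = 3.7 x 10^-8 ≪ 0.071, so the approximation is valid.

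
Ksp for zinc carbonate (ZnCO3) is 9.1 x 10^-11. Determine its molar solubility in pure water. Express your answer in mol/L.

ZnCO3(s) ⇌ Zn^2+(aq) + CO3^2-(aq)
Ksp = [Zn^2+][CO3^2-]
Let s = molar solubility. Then [Zn^2+] = s and [CO3^2-] = s.
Ksp = s^2
s = √(9.1 x 10^-11) = 9.5 × 10^-6 M

s = 9.5 × 10^-6 M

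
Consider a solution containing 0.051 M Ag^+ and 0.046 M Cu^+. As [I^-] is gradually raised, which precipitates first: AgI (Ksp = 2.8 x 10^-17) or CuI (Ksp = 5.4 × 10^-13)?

AgI

Precipitation of each salt starts when its ion product equals its Ksp.
For AgI: 2.8 x 10^-17 = 0.051 × [I^-]  ⇒  [I^-] = 5.5 × 10^-16 M.
For CuI: 5.4 × 10^-13 = 0.046 × [I^-]  ⇒  [I^-] = 1.2 × 10^-11 M.
The salt with the lower threshold [I^-] precipitates first: AgI.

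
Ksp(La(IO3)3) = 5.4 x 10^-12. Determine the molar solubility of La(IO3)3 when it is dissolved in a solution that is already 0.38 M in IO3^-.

La(IO3)3(s) <=> La^3+(aq) + 3 IO3^-(aq)
Ksp = [La^3+][IO3^-]^3
Let s be the molar solubility in this solution. [La^3+] = s, [IO3^-] = 0.38 + 3s ≈ 0.38 (since the IO3^- already present dominates).
Ksp ≈ s × (0.38)^3
s = 9.8 × 10^-11 M
Check: 3s = 3.0 × 10^-10 ≪ 0.38, so the approximation is valid.

s ≈ 9.8e-11 M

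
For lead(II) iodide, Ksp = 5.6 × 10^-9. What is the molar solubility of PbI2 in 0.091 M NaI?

PbI2(s) <=> Pb^2+(aq) + 2 I^-(aq)
Ksp = [Pb^2+][I^-]^2
If s mol/L dissolves here, [Pb^2+] = s, [I^-] = 0.091 + 2s ≈ 0.091 (Ksp is small, so little additional dissolves).
Ksp ≈ s × (0.091)^2
s = 6.8 × 10^-7 M
Check: 2s = 1.4 x 10^-6 ≪ 0.091, so the approximation is valid.

6.8 × 10^-7 M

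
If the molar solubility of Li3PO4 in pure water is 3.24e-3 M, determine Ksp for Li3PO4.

2.98 x 10^-9

Li3PO4(s) ⇌ 3 Li^+(aq) + PO4^3-(aq)
Let s = molar solubility. Then [Li^+] = 3s and [PO4^3-] = s.
Ksp = [Li^+]^3[PO4^3-]
So Ksp = (3s)^3 × s = 27s^4
Ksp = 27 × (3.24 × 10^-3)^4 = 2.98 x 10^-9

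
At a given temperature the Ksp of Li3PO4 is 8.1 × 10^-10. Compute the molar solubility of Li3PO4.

s ≈ 2.3 × 10^-3 M

Li3PO4(s) <=> 3 Li^+(aq) + PO4^3-(aq)
Ksp = [Li^+]^3[PO4^3-]
If s mol/L of Li3PO4 dissolves, [Li^+] = 3s and [PO4^3-] = s.
Ksp = (3s)^3s = 27s^4
s = (8.1 × 10^-10 / 27)^(1/4) = 2.3 × 10^-3 M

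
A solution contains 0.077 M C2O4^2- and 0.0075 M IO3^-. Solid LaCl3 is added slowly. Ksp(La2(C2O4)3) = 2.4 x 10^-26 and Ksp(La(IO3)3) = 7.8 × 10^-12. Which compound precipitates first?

Precipitation of each salt starts when its ion product equals its Ksp.
For La2(C2O4)3: 2.4 x 10^-26 = (0.077)^3 × [La^3+]^2  ⇒  [La^3+] = 7.3 × 10^-12 M.
For La(IO3)3: 7.8 × 10^-12 = (0.0075)^3 × [La^3+]  ⇒  [La^3+] = 1.8 x 10^-5 M.
The salt with the lower threshold [La^3+] precipitates first: La2(C2O4)3.

La2(C2O4)3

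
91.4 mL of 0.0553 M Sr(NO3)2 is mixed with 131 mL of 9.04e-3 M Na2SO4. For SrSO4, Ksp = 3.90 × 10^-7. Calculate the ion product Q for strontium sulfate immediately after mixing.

Total volume = 91.4 + 131 = 222.4 mL.
[Sr^2+] = 5.53 × 10^-2 × (91.4/222.4) = 2.273 x 10^-2 M
[SO4^2-] = 9.04 x 10^-3 × (131/222.4) = 5.325 × 10^-3 M
SrSO4(s) ⇌ Sr^2+ + SO4^2-, so Q = [Sr^2+][SO4^2-]
Q = (2.273 × 10^-2)(5.325 × 10^-3) = 1.21 x 10^-4
Q > Ksp, so SrSO4 will precipitate.

Q = 1.21 × 10^-4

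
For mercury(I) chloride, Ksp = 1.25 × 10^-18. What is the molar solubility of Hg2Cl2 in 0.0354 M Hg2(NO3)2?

Hg2Cl2(s) ⇌ Hg2^2+ + 2 Cl^-
Ksp = [Hg2^2+][Cl^-]^2
Let s = moles of Hg2Cl2 that dissolve per litre. [Hg2^2+] = 0.0354 + s ≈ 0.0354, [Cl^-] = 2s (common-ion effect: Hg2^2+ is already 0.0354 M).
Ksp ≈ 0.0354 × (2s)^2
s = 2.97 × 10^-9 M
Check: s = 3.0 × 10^-9 ≪ 0.0354, so the approximation is valid.

s = 2.97 × 10^-9 M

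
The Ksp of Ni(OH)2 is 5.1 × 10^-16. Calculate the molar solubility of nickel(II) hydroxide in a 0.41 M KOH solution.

3.0 × 10^-15 M

Ni(OH)2(s) ⇌ Ni^2+ + 2 OH^-
Ksp = [Ni^2+][OH^-]^2
Let s = moles of Ni(OH)2 that dissolve per litre. [Ni^2+] = s, [OH^-] = 0.41 + 2s ≈ 0.41 (common-ion effect: OH^- is already 0.41 M).
Ksp ≈ s × (0.41)^2
s = 3.0 × 10^-15 M
Check: 2s = 6.1 × 10^-15 ≪ 0.41, so the approximation is valid.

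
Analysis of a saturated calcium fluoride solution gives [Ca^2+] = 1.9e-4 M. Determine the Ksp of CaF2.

2.7 × 10^-11

CaF2(s) ⇌ Ca^2+(aq) + 2 F^-(aq)
Stoichiometry gives [F^-] = (2/1)[Ca^2+] = 3.80 x 10^-4 M.
Ksp = [Ca^2+][F^-]^2
Ksp = 1.9 × 10^-4 × (3.80 x 10^-4)^2 = 2.7 × 10^-11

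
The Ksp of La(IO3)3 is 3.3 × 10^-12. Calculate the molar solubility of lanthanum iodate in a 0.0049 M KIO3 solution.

La(IO3)3(s) ⇌ La^3+(aq) + 3 IO3^-(aq)
Ksp = [La^3+][IO3^-]^3
Let s = moles of La(IO3)3 that dissolve per litre. [La^3+] = s, [IO3^-] = 0.0049 + 3s ≈ 0.0049 (since IO3^- from KIO3 dominates).
Ksp ≈ s × (0.0049)^3
s = 2.8 x 10^-5 M
Check: 3s = 8.4 × 10^-5 ≪ 0.0049, so the approximation is valid.

s ≈ 2.8 × 10^-5 M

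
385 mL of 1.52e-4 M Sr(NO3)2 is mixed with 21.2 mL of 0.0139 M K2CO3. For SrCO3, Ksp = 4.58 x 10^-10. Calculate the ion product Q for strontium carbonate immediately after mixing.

1.05 × 10^-7

Total volume = 385 + 21.2 = 406.2 mL.
[Sr^2+] = 1.52 × 10^-4 × (385/406.2) = 1.441 x 10^-4 M
[CO3^2-] = 1.39 x 10^-2 × (21.2/406.2) = 7.255 × 10^-4 M
SrCO3(s) ⇌ Sr^2+(aq) + CO3^2-(aq), so Q = [Sr^2+][CO3^2-]
Q = (1.441 × 10^-4)(7.255 × 10^-4) = 1.05 × 10^-7
Q > Ksp, so SrCO3 will precipitate.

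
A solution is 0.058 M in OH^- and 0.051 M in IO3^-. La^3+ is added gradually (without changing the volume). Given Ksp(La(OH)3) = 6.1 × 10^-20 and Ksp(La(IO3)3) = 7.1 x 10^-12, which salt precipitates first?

La(OH)3

Each salt begins to precipitate when Q = Ksp, i.e. when [La^3+] reaches its threshold.
For La(OH)3: 6.1 × 10^-20 = (0.058)^3 × [La^3+]  ⇒  [La^3+] = 3.1 × 10^-16 M.
For La(IO3)3: 7.1 x 10^-12 = (0.051)^3 × [La^3+]  ⇒  [La^3+] = 5.4 × 10^-8 M.
The salt with the lower threshold [La^3+] precipitates first: La(OH)3.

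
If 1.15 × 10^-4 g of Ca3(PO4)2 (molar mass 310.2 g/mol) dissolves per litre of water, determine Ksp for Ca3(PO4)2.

Molar solubility s = (1.15 × 10^-4 g/L) / (310.2 g/mol) = 3.707 × 10^-7 M.
Ca3(PO4)2(s) ⇌ 3 Ca^2+(aq) + 2 PO4^3-(aq)
For each mole of Ca3(PO4)2 that dissolves: [Ca^2+] = 3s, [PO4^3-] = 2s.
Ksp = [Ca^2+]^3[PO4^3-]^2
Substituting: Ksp = (3s)^3(2s)^2 = 108s^5
Ksp = 108 × (3.707 × 10^-7)^5 = 7.56 × 10^-31

7.56 × 10^-31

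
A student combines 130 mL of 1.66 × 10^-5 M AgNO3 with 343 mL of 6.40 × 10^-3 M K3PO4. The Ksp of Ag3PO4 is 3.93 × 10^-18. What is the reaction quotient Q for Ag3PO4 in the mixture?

Total volume = 130 + 343 = 473 mL.
[Ag^+] = 1.66 × 10^-5 × (130/473) = 4.562 x 10^-6 M
[PO4^3-] = 6.40 × 10^-3 × (343/473) = 4.641 x 10^-3 M
Ag3PO4(s) ⇌ 3 Ag^+(aq) + PO4^3-(aq), so Q = [Ag^+]^3[PO4^3-]
Q = (4.562 × 10^-6)^3(4.641 × 10^-3) = 4.41 x 10^-19
Q < Ksp, so no precipitate of Ag3PO4 forms.

4.41e-19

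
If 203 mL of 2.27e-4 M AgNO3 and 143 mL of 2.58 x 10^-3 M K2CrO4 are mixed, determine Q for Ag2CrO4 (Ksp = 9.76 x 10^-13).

1.89e-11

Total volume = 203 + 143 = 346 mL.
[Ag^+] = 2.27 x 10^-4 × (203/346) = 1.332 × 10^-4 M
[CrO4^2-] = 2.58 x 10^-3 × (143/346) = 1.066 × 10^-3 M
Ag2CrO4(s) ⇌ 2 Ag^+(aq) + CrO4^2-(aq), so Q = [Ag^+]^2[CrO4^2-]
Q = (1.332 × 10^-4)^2(1.066 × 10^-3) = 1.89 × 10^-11
Q > Ksp, so Ag2CrO4 will precipitate.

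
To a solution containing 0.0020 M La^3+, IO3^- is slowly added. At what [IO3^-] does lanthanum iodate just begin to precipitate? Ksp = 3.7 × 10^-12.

[IO3^-] = 1.2 × 10^-3 M

La(IO3)3(s) <=> La^3+ + 3 IO3^-
Ksp = [La^3+][IO3^-]^3
Precipitation begins when Q = Ksp. With [La^3+] = 0.0020 M:
3.7 × 10^-12 = (0.0020) × [IO3^-]^3
[IO3^-] = (3.7 × 10^-12 / 2.0 x 10^-3)^(1/3) = 1.2 × 10^-3 M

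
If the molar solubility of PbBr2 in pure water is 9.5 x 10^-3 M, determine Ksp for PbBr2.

PbBr2(s) ⇌ Pb^2+ + 2 Br^-
With molar solubility s: [Pb^2+] = s, [Br^-] = 2s.
Ksp = [Pb^2+][Br^-]^2
Substituting: Ksp = s(2s)^2 = 4s^3
With s = 9.5 × 10^-3: Ksp = 3.4 × 10^-6

Ksp ≈ 3.4 × 10^-6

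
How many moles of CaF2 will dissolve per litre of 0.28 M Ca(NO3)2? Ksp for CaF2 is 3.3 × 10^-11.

CaF2(s) <=> Ca^2+ + 2 F^-
Ksp = [Ca^2+][F^-]^2
Let s = moles of CaF2 that dissolve per litre. [Ca^2+] = 0.28 + s ≈ 0.28, [F^-] = 2s (Ksp is small, so little additional dissolves).
Ksp ≈ 0.28 × (2s)^2
s = 5.4 x 10^-6 M
Check: s = 5.4 × 10^-6 ≪ 0.28, so the approximation is valid.

s ≈ 5.4e-6 M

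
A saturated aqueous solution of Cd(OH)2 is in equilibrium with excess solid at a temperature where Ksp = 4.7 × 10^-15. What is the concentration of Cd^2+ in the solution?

[Cd^2+] ≈ 1.1 × 10^-5 M

Cd(OH)2(s) ⇌ Cd^2+(aq) + 2 OH^-(aq)
Ksp = [Cd^2+][OH^-]^2
For each mole of Cd(OH)2 that dissolves: [Cd^2+] = s, [OH^-] = 2s.
Ksp = s(2s)^2 = 4s^3
Solving, s = (4.7 × 10^-15/4)^(1/3) = 1.06 x 10^-5 M
[Cd^2+] = s = 1.1 × 10^-5 M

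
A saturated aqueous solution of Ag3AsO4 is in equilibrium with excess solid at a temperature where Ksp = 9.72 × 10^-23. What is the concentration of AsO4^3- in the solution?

Ag3AsO4(s) ⇌ 3 Ag^+(aq) + AsO4^3-(aq)
Ksp = [Ag^+]^3[AsO4^3-]
Let s = molar solubility. Then [Ag^+] = 3s and [AsO4^3-] = s.
Substituting: Ksp = (3s)^3s = 27s^4
Solving, s = (9.72 × 10^-23/27)^(1/4) = 1.377 × 10^-6 M
[AsO4^3-] = s = 1.38 × 10^-6 M

[AsO4^3-] ≈ 1.38e-6 M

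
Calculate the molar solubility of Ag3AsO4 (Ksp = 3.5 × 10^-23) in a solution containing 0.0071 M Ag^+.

s = 9.8e-17 M

Ag3AsO4(s) ⇌ 3 Ag^+(aq) + AsO4^3-(aq)
Ksp = [Ag^+]^3[AsO4^3-]
Let s be the molar solubility in this solution. [Ag^+] = 0.0071 + 3s ≈ 0.0071, [AsO4^3-] = s (Ksp is small, so little additional dissolves).
Ksp ≈ (0.0071)^3 × s
s = 9.8 × 10^-17 M
Check: 3s = 2.9 x 10^-16 ≪ 0.0071, so the approximation is valid.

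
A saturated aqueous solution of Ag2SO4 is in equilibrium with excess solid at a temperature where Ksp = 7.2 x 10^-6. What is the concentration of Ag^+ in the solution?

[Ag^+] ≈ 0.024 M

Ag2SO4(s) ⇌ 2 Ag^+(aq) + SO4^2-(aq)
Ksp = [Ag^+]^2[SO4^2-]
With molar solubility s: [Ag^+] = 2s, [SO4^2-] = s.
So Ksp = (2s)^2 × s = 4s^3
Solving, s = (7.2 x 10^-6/4)^(1/3) = 1.22 x 10^-2 M
[Ag^+] = 2s = 2.4 × 10^-2 M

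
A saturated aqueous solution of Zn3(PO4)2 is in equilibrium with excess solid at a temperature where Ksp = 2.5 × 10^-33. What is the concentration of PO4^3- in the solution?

[PO4^3-] = 2.4 x 10^-7 M

Zn3(PO4)2(s) ⇌ 3 Zn^2+(aq) + 2 PO4^3-(aq)
Ksp = [Zn^2+]^3[PO4^3-]^2
Let s = molar solubility. Then [Zn^2+] = 3s and [PO4^3-] = 2s.
Substituting: Ksp = (3s)^3(2s)^2 = 108s^5
s = (2.5 × 10^-33 / 108)^(1/5) = 1.18 x 10^-7 M
[PO4^3-] = 2s = 2.4 × 10^-7 M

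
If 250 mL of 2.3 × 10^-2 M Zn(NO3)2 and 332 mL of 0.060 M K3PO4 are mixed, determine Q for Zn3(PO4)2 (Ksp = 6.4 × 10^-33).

Total volume = 250 + 332 = 582 mL.
[Zn^2+] = 2.3 × 10^-2 × (250/582) = 9.88 × 10^-3 M
[PO4^3-] = 6.0 x 10^-2 × (332/582) = 3.42 × 10^-2 M
Zn3(PO4)2(s) ⇌ 3 Zn^2+ + 2 PO4^3-, so Q = [Zn^2+]^3[PO4^3-]^2
Q = (9.88 × 10^-3)^3(3.42 x 10^-2)^2 = 1.1 × 10^-9
Q > Ksp, so Zn3(PO4)2 will precipitate.

Q ≈ 1.1e-9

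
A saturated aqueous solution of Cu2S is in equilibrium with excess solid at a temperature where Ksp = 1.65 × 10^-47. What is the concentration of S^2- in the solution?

Cu2S(s) ⇌ 2 Cu^+(aq) + S^2-(aq)
Ksp = [Cu^+]^2[S^2-]
Let s = molar solubility. Then [Cu^+] = 2s and [S^2-] = s.
Ksp = (2s)^2s = 4s^3
s^3 = 1.65 × 10^-47 / 4, so s = 1.604 × 10^-16 M
[S^2-] = s = 1.60 × 10^-16 M

[S^2-] = 1.60 × 10^-16 M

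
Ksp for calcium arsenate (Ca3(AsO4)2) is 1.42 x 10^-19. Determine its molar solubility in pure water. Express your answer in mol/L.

s ≈ 6.66 × 10^-5 M

Ca3(AsO4)2(s) ⇌ 3 Ca^2+(aq) + 2 AsO4^3-(aq)
Ksp = [Ca^2+]^3[AsO4^3-]^2
With molar solubility s: [Ca^2+] = 3s, [AsO4^3-] = 2s.
Ksp = (3s)^3(2s)^2 = 108s^5
Solving, s = (1.42 x 10^-19/108)^(1/5) = 6.66 × 10^-5 M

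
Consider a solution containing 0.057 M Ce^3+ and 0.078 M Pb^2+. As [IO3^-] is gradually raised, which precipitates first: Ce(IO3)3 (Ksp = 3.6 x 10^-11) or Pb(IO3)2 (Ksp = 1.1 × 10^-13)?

Pb(IO3)2

Precipitation of each salt starts when its ion product equals its Ksp.
For Ce(IO3)3: 3.6 x 10^-11 = 0.057 × [IO3^-]^3  ⇒  [IO3^-] = 8.6 × 10^-4 M.
For Pb(IO3)2: 1.1 × 10^-13 = 0.078 × [IO3^-]^2  ⇒  [IO3^-] = 1.2 × 10^-6 M.
The salt with the lower threshold [IO3^-] precipitates first: Pb(IO3)2.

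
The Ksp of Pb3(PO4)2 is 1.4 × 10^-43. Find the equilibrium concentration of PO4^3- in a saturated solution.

Pb3(PO4)2(s) <=> 3 Pb^2+ + 2 PO4^3-
Ksp = [Pb^2+]^3[PO4^3-]^2
With molar solubility s: [Pb^2+] = 3s, [PO4^3-] = 2s.
Substituting: Ksp = (3s)^3(2s)^2 = 108s^5
Solving, s = (1.4 × 10^-43/108)^(1/5) = 1.05 × 10^-9 M
[PO4^3-] = 2s = 2.1 × 10^-9 M

[PO4^3-] ≈ 2.1 x 10^-9 M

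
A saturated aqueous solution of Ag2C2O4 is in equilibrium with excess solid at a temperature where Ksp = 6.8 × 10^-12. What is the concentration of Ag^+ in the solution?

[Ag^+] = 2.4 × 10^-4 M

Ag2C2O4(s) <=> 2 Ag^+ + C2O4^2-
Ksp = [Ag^+]^2[C2O4^2-]
If s mol/L of Ag2C2O4 dissolves, [Ag^+] = 2s and [C2O4^2-] = s.
Ksp = (2s)^2s = 4s^3
s = (6.8 × 10^-12 / 4)^(1/3) = 1.19 × 10^-4 M
[Ag^+] = 2s = 2.4 × 10^-4 M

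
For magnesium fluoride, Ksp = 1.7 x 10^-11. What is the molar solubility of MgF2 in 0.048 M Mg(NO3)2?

MgF2(s) ⇌ Mg^2+(aq) + 2 F^-(aq)
Ksp = [Mg^2+][F^-]^2
If s mol/L dissolves here, [Mg^2+] = 0.048 + s ≈ 0.048, [F^-] = 2s (Ksp is small, so little additional dissolves).
Ksp ≈ 0.048 × (2s)^2
s = 9.4 × 10^-6 M
Check: s = 9.4 × 10^-6 ≪ 0.048, so the approximation is valid.

s = 9.4 × 10^-6 M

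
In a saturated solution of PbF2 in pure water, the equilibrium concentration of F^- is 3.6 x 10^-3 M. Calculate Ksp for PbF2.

Ksp = 2.3 × 10^-8

PbF2(s) ⇌ Pb^2+(aq) + 2 F^-(aq)
Stoichiometry gives [Pb^2+] = (1/2)[F^-] = 1.80 x 10^-3 M.
Ksp = [Pb^2+][F^-]^2
Ksp = 1.80 × 10^-3 × (3.6 × 10^-3)^2 = 2.3 × 10^-8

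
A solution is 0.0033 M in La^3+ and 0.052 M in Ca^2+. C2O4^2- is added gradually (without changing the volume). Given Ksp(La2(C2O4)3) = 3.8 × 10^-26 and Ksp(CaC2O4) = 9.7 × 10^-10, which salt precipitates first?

CaC2O4

Each salt begins to precipitate when Q = Ksp, i.e. when [C2O4^2-] reaches its threshold.
For La2(C2O4)3: 3.8 × 10^-26 = (0.0033)^2 × [C2O4^2-]^3  ⇒  [C2O4^2-] = 1.5 × 10^-7 M.
For CaC2O4: 9.7 × 10^-10 = 0.052 × [C2O4^2-]  ⇒  [C2O4^2-] = 1.9 × 10^-8 M.
The salt with the lower threshold [C2O4^2-] precipitates first: CaC2O4.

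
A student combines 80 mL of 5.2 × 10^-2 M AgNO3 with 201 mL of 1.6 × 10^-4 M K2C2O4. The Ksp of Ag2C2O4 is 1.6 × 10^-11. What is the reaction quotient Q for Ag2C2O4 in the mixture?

Total volume = 80 + 201 = 281 mL.
[Ag^+] = 5.2 × 10^-2 × (80/281) = 1.48 × 10^-2 M
[C2O4^2-] = 1.6 × 10^-4 × (201/281) = 1.14 × 10^-4 M
Ag2C2O4(s) ⇌ 2 Ag^+ + C2O4^2-, so Q = [Ag^+]^2[C2O4^2-]
Q = (1.48 × 10^-2)^2(1.14 x 10^-4) = 2.5 x 10^-8
Q > Ksp, so Ag2C2O4 will precipitate.

2.5e-8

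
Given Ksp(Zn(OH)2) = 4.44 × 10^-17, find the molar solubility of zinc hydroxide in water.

s ≈ 2.23e-6 M

Zn(OH)2(s) <=> Zn^2+ + 2 OH^-
Ksp = [Zn^2+][OH^-]^2
For each mole of Zn(OH)2 that dissolves: [Zn^2+] = s, [OH^-] = 2s.
Substituting: Ksp = s(2s)^2 = 4s^3
Solving, s = (4.44 × 10^-17/4)^(1/3) = 2.23 x 10^-6 M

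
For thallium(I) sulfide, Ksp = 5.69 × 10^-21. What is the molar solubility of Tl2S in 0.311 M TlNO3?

5.88 × 10^-20 M

Tl2S(s) ⇌ 2 Tl^+ + S^2-
Ksp = [Tl^+]^2[S^2-]
Let s be the molar solubility in this solution. [Tl^+] = 0.311 + 2s ≈ 0.311, [S^2-] = s (since Tl^+ from TlNO3 dominates).
Ksp ≈ (0.311)^2 × s
s = 5.88 x 10^-20 M
Check: 2s = 1.2 x 10^-19 ≪ 0.311, so the approximation is valid.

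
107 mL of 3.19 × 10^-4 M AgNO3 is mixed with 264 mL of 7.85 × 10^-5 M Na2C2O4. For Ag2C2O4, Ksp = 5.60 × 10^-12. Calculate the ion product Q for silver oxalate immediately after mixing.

Q = 4.73e-13

Total volume = 107 + 264 = 371 mL.
[Ag^+] = 3.19 × 10^-4 × (107/371) = 9.200 × 10^-5 M
[C2O4^2-] = 7.85 x 10^-5 × (264/371) = 5.586 × 10^-5 M
Ag2C2O4(s) ⇌ 2 Ag^+ + C2O4^2-, so Q = [Ag^+]^2[C2O4^2-]
Q = (9.200 × 10^-5)^2(5.586 x 10^-5) = 4.73 × 10^-13
Q < Ksp, so no precipitate of Ag2C2O4 forms.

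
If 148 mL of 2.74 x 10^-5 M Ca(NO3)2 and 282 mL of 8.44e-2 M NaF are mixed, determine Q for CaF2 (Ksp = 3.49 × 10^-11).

2.89e-8

Total volume = 148 + 282 = 430 mL.
[Ca^2+] = 2.74 × 10^-5 × (148/430) = 9.431 x 10^-6 M
[F^-] = 8.44 × 10^-2 × (282/430) = 5.535 × 10^-2 M
CaF2(s) <=> Ca^2+(aq) + 2 F^-(aq), so Q = [Ca^2+][F^-]^2
Q = (9.431 × 10^-6)(5.535 × 10^-2)^2 = 2.89 x 10^-8
Q > Ksp, so CaF2 will precipitate.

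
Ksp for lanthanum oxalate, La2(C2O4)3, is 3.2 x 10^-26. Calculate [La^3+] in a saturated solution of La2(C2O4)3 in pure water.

6.2 x 10^-6 M

La2(C2O4)3(s) <=> 2 La^3+(aq) + 3 C2O4^2-(aq)
Ksp = [La^3+]^2[C2O4^2-]^3
Let s = molar solubility. Then [La^3+] = 2s and [C2O4^2-] = 3s.
Ksp = (2s)^2(3s)^3 = 108s^5
s = (3.2 x 10^-26 / 108)^(1/5) = 3.12 x 10^-6 M
[La^3+] = 2s = 6.2 × 10^-6 M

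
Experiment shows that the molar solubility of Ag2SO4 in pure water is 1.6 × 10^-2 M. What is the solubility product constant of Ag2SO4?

Ag2SO4(s) <=> 2 Ag^+ + SO4^2-
For each mole of Ag2SO4 that dissolves: [Ag^+] = 2s, [SO4^2-] = s.
Ksp = [Ag^+]^2[SO4^2-]
So Ksp = (2s)^2 × s = 4s^3
With s = 1.6 × 10^-2: Ksp = 1.6 × 10^-5

1.6e-5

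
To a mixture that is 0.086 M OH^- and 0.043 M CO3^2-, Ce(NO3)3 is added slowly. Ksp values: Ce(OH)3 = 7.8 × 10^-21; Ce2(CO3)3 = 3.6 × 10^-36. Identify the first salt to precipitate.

Each salt begins to precipitate when Q = Ksp, i.e. when [Ce^3+] reaches its threshold.
For Ce(OH)3: 7.8 × 10^-21 = (0.086)^3 × [Ce^3+]  ⇒  [Ce^3+] = 1.2 x 10^-17 M.
For Ce2(CO3)3: 3.6 × 10^-36 = (0.043)^3 × [Ce^3+]^2  ⇒  [Ce^3+] = 2.1 × 10^-16 M.
The salt with the lower threshold [Ce^3+] precipitates first: Ce(OH)3.

Ce(OH)3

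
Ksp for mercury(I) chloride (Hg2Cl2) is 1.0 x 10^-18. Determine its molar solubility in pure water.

Hg2Cl2(s) ⇌ Hg2^2+(aq) + 2 Cl^-(aq)
Ksp = [Hg2^2+][Cl^-]^2
Let s = molar solubility. Then [Hg2^2+] = s and [Cl^-] = 2s.
Ksp = s(2s)^2 = 4s^3
s^3 = 1.0 x 10^-18 / 4, so s = 6.3 × 10^-7 M

s = 6.3 x 10^-7 M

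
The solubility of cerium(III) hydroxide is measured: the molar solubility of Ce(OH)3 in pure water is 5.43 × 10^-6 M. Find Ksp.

Ce(OH)3(s) ⇌ Ce^3+ + 3 OH^-
Let s = molar solubility. Then [Ce^3+] = s and [OH^-] = 3s.
Ksp = [Ce^3+][OH^-]^3
Ksp = s(3s)^3 = 27s^4
Ksp = 27 × (5.43 x 10^-6)^4 = 2.35 × 10^-20

2.35 × 10^-20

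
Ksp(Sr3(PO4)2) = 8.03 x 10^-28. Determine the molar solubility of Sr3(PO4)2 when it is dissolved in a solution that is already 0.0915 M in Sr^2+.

s ≈ 5.12e-13 M

Sr3(PO4)2(s) ⇌ 3 Sr^2+(aq) + 2 PO4^3-(aq)
Ksp = [Sr^2+]^3[PO4^3-]^2
If s mol/L dissolves here, [Sr^2+] = 0.0915 + 3s ≈ 0.0915, [PO4^3-] = 2s (Ksp is small, so little additional dissolves).
Ksp ≈ (0.0915)^3 × (2s)^2
s = 5.12 x 10^-13 M
Check: 3s = 1.5 × 10^-12 ≪ 0.0915, so the approximation is valid.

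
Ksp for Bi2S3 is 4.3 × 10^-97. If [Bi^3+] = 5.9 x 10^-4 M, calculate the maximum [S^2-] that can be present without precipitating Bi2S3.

Bi2S3(s) ⇌ 2 Bi^3+(aq) + 3 S^2-(aq)
Ksp = [Bi^3+]^2[S^2-]^3
Precipitation begins when Q = Ksp. With [Bi^3+] = 5.9 x 10^-4 M:
4.3 × 10^-97 = (5.9 x 10^-4)^2 × [S^2-]^3
[S^2-] = (4.3 × 10^-97 / 3.48 × 10^-7)^(1/3) = 1.1 × 10^-30 M

1.1 × 10^-30 M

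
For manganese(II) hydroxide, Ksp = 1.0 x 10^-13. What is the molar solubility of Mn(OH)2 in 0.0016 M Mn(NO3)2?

4.0 × 10^-6 M

Mn(OH)2(s) <=> Mn^2+(aq) + 2 OH^-(aq)
Ksp = [Mn^2+][OH^-]^2
Let s = moles of Mn(OH)2 that dissolve per litre. [Mn^2+] = 0.0016 + s ≈ 0.0016, [OH^-] = 2s (common-ion effect: Mn^2+ is already 0.0016 M).
Ksp ≈ 0.0016 × (2s)^2
s = 4.0 x 10^-6 M
Check: s = 4.0 × 10^-6 ≪ 0.0016, so the approximation is valid.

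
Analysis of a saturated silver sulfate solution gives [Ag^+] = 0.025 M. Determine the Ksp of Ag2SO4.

Ksp = 7.8e-6

Ag2SO4(s) ⇌ 2 Ag^+ + SO4^2-
Stoichiometry gives [SO4^2-] = (1/2)[Ag^+] = 1.25 x 10^-2 M.
Ksp = [Ag^+]^2[SO4^2-]
Ksp = (2.5 × 10^-2)^2 × 1.25 × 10^-2 = 7.8 × 10^-6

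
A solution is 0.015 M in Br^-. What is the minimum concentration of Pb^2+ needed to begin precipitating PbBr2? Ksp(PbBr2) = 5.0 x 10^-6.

[Pb^2+] = 2.2 x 10^-2 M

PbBr2(s) <=> Pb^2+(aq) + 2 Br^-(aq)
Ksp = [Pb^2+][Br^-]^2
Precipitation begins when Q = Ksp. With [Br^-] = 0.015 M:
5.0 x 10^-6 = (0.015)^2 × [Pb^2+]
[Pb^2+] = (5.0 x 10^-6 / 2.25 × 10^-4) = 2.2 × 10^-2 M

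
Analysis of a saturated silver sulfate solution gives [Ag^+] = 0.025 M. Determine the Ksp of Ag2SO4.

7.8e-6

Ag2SO4(s) <=> 2 Ag^+(aq) + SO4^2-(aq)
Stoichiometry gives [SO4^2-] = (1/2)[Ag^+] = 1.25 x 10^-2 M.
Ksp = [Ag^+]^2[SO4^2-]
Ksp = (2.5 x 10^-2)^2 × 1.25 x 10^-2 = 7.8 × 10^-6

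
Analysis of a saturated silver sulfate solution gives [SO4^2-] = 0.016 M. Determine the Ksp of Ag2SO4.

1.6 x 10^-5

Ag2SO4(s) ⇌ 2 Ag^+ + SO4^2-
Stoichiometry gives [Ag^+] = (2/1)[SO4^2-] = 3.20 × 10^-2 M.
Ksp = [Ag^+]^2[SO4^2-]
Ksp = (3.20 × 10^-2)^2 × 1.6 × 10^-2 = 1.6 x 10^-5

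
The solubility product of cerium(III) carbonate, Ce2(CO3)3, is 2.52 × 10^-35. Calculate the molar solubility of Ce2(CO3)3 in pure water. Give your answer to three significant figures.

s = 4.72e-8 M

Ce2(CO3)3(s) <=> 2 Ce^3+ + 3 CO3^2-
Ksp = [Ce^3+]^2[CO3^2-]^3
For each mole of Ce2(CO3)3 that dissolves: [Ce^3+] = 2s, [CO3^2-] = 3s.
Ksp = (2s)^2(3s)^3 = 108s^5
s = (2.52 × 10^-35 / 108)^(1/5) = 4.72 × 10^-8 M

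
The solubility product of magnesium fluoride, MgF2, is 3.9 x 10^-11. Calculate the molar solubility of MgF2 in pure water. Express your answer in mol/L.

MgF2(s) <=> Mg^2+ + 2 F^-
Ksp = [Mg^2+][F^-]^2
Let s = molar solubility. Then [Mg^2+] = s and [F^-] = 2s.
Ksp = s(2s)^2 = 4s^3
s^3 = 3.9 x 10^-11 / 4, so s = 2.1 × 10^-4 M

s ≈ 2.1 × 10^-4 M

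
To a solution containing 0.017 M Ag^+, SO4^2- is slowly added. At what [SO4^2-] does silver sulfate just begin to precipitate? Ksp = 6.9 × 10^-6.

Ag2SO4(s) ⇌ 2 Ag^+(aq) + SO4^2-(aq)
Ksp = [Ag^+]^2[SO4^2-]
Precipitation begins when Q = Ksp. With [Ag^+] = 0.017 M:
6.9 × 10^-6 = (0.017)^2 × [SO4^2-]
[SO4^2-] = (6.9 × 10^-6 / 2.89 x 10^-4) = 2.4 x 10^-2 M

[SO4^2-] = 0.024 M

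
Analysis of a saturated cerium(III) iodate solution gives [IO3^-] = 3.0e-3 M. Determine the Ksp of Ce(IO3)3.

Ce(IO3)3(s) ⇌ Ce^3+(aq) + 3 IO3^-(aq)
Stoichiometry gives [Ce^3+] = (1/3)[IO3^-] = 1.00 × 10^-3 M.
Ksp = [Ce^3+][IO3^-]^3
Ksp = 1.00 × 10^-3 × (3.0 x 10^-3)^3 = 2.7 × 10^-11

Ksp ≈ 2.7 × 10^-11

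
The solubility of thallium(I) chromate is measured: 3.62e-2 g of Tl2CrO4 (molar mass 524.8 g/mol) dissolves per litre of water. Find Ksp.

Molar solubility s = (3.62 × 10^-2 g/L) / (524.8 g/mol) = 6.898 x 10^-5 M.
Tl2CrO4(s) ⇌ 2 Tl^+(aq) + CrO4^2-(aq)
For each mole of Tl2CrO4 that dissolves: [Tl^+] = 2s, [CrO4^2-] = s.
Ksp = [Tl^+]^2[CrO4^2-]
Ksp = (2s)^2s = 4s^3
With s = 6.898 × 10^-5: Ksp = 1.31 × 10^-12

Ksp = 1.31 × 10^-12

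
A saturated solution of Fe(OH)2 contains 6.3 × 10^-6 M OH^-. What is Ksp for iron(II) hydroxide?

Fe(OH)2(s) ⇌ Fe^2+(aq) + 2 OH^-(aq)
Stoichiometry gives [Fe^2+] = (1/2)[OH^-] = 3.15 × 10^-6 M.
Ksp = [Fe^2+][OH^-]^2
Ksp = 3.15 × 10^-6 × (6.3 × 10^-6)^2 = 1.3 × 10^-16

Ksp ≈ 1.3e-16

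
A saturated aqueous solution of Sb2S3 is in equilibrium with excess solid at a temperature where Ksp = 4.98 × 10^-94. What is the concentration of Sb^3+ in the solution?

Sb2S3(s) ⇌ 2 Sb^3+ + 3 S^2-
Ksp = [Sb^3+]^2[S^2-]^3
If s mol/L of Sb2S3 dissolves, [Sb^3+] = 2s and [S^2-] = 3s.
So Ksp = (2s)^2 × (3s)^3 = 108s^5
Solving, s = (4.98 × 10^-94/108)^(1/5) = 8.566 x 10^-20 M
[Sb^3+] = 2s = 1.71 x 10^-19 M

[Sb^3+] = 1.71 × 10^-19 M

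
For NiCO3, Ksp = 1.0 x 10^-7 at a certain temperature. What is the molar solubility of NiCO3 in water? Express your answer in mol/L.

NiCO3(s) ⇌ Ni^2+ + CO3^2-
Ksp = [Ni^2+][CO3^2-]
For each mole of NiCO3 that dissolves: [Ni^2+] = s, [CO3^2-] = s.
Ksp = s^2
s = √(1.0 x 10^-7) = 3.2 × 10^-4 M

3.2e-4 M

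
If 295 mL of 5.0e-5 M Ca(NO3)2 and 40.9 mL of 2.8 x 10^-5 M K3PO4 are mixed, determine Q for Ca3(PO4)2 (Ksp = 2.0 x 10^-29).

Total volume = 295 + 40.9 = 335.9 mL.
[Ca^2+] = 5.0 × 10^-5 × (295/335.9) = 4.39 × 10^-5 M
[PO4^3-] = 2.8 × 10^-5 × (40.9/335.9) = 3.41 x 10^-6 M
Ca3(PO4)2(s) ⇌ 3 Ca^2+ + 2 PO4^3-, so Q = [Ca^2+]^3[PO4^3-]^2
Q = (4.39 × 10^-5)^3(3.41 × 10^-6)^2 = 9.8 x 10^-25
Q > Ksp, so Ca3(PO4)2 will precipitate.

Q = 9.8 x 10^-25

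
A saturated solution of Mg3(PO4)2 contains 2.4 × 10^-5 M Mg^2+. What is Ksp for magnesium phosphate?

Mg3(PO4)2(s) ⇌ 3 Mg^2+ + 2 PO4^3-
Stoichiometry gives [PO4^3-] = (2/3)[Mg^2+] = 1.60 x 10^-5 M.
Ksp = [Mg^2+]^3[PO4^3-]^2
Ksp = (2.4 × 10^-5)^3 × (1.60 × 10^-5)^2 = 3.5 × 10^-24

3.5 × 10^-24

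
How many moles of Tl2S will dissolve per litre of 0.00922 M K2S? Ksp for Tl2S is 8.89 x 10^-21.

s = 4.91 x 10^-10 M

Tl2S(s) ⇌ 2 Tl^+ + S^2-
Ksp = [Tl^+]^2[S^2-]
If s mol/L dissolves here, [Tl^+] = 2s, [S^2-] = 0.00922 + s ≈ 0.00922 (common-ion effect: S^2- is already 0.00922 M).
Ksp ≈ (2s)^2 × 0.00922
s = 4.91 × 10^-10 M
Check: s = 4.9 × 10^-10 ≪ 0.00922, so the approximation is valid.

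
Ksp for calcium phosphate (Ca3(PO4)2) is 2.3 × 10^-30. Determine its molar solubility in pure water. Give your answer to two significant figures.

Ca3(PO4)2(s) ⇌ 3 Ca^2+(aq) + 2 PO4^3-(aq)
Ksp = [Ca^2+]^3[PO4^3-]^2
With molar solubility s: [Ca^2+] = 3s, [PO4^3-] = 2s.
So Ksp = (3s)^3 × (2s)^2 = 108s^5
s^5 = 2.3 × 10^-30 / 108, so s = 4.6 x 10^-7 M

4.6 × 10^-7 M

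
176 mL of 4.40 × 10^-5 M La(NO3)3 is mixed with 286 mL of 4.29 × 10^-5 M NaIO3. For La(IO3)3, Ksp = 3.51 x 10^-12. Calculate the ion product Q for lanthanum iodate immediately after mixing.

Total volume = 176 + 286 = 462 mL.
[La^3+] = 4.40 × 10^-5 × (176/462) = 1.676 × 10^-5 M
[IO3^-] = 4.29 × 10^-5 × (286/462) = 2.656 × 10^-5 M
La(IO3)3(s) ⇌ La^3+(aq) + 3 IO3^-(aq), so Q = [La^3+][IO3^-]^3
Q = (1.676 × 10^-5)(2.656 x 10^-5)^3 = 3.14 x 10^-19
Q < Ksp, so no precipitate of La(IO3)3 forms.

Q = 3.14 × 10^-19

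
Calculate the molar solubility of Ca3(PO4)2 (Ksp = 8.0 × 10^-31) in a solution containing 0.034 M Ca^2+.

s ≈ 7.1e-14 M

Ca3(PO4)2(s) ⇌ 3 Ca^2+ + 2 PO4^3-
Ksp = [Ca^2+]^3[PO4^3-]^2
If s mol/L dissolves here, [Ca^2+] = 0.034 + 3s ≈ 0.034, [PO4^3-] = 2s (since the Ca^2+ already present dominates).
Ksp ≈ (0.034)^3 × (2s)^2
s = 7.1 × 10^-14 M
Check: 3s = 2.1 x 10^-13 ≪ 0.034, so the approximation is valid.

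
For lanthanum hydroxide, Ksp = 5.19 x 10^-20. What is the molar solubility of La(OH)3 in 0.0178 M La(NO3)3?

La(OH)3(s) ⇌ La^3+ + 3 OH^-
Ksp = [La^3+][OH^-]^3
Let s = moles of La(OH)3 that dissolve per litre. [La^3+] = 0.0178 + s ≈ 0.0178, [OH^-] = 3s (Ksp is small, so little additional dissolves).
Ksp ≈ 0.0178 × (3s)^3
s = 4.76 × 10^-7 M
Check: s = 4.8 x 10^-7 ≪ 0.0178, so the approximation is valid.

s ≈ 4.76 x 10^-7 M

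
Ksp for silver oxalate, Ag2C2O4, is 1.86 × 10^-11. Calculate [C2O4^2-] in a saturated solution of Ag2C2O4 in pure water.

[C2O4^2-] ≈ 1.67 x 10^-4 M

Ag2C2O4(s) ⇌ 2 Ag^+(aq) + C2O4^2-(aq)
Ksp = [Ag^+]^2[C2O4^2-]
If s mol/L of Ag2C2O4 dissolves, [Ag^+] = 2s and [C2O4^2-] = s.
Ksp = (2s)^2s = 4s^3
Solving, s = (1.86 × 10^-11/4)^(1/3) = 1.669 x 10^-4 M
[C2O4^2-] = s = 1.67 x 10^-4 M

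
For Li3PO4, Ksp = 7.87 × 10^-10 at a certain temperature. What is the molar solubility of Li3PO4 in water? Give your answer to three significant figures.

s = 2.32 × 10^-3 M

Li3PO4(s) ⇌ 3 Li^+(aq) + PO4^3-(aq)
Ksp = [Li^+]^3[PO4^3-]
Let s = molar solubility. Then [Li^+] = 3s and [PO4^3-] = s.
Ksp = (3s)^3s = 27s^4
Solving, s = (7.87 × 10^-10/27)^(1/4) = 2.32 x 10^-3 M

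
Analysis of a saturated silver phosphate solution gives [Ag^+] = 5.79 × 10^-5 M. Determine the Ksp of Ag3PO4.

Ag3PO4(s) ⇌ 3 Ag^+ + PO4^3-
Stoichiometry gives [PO4^3-] = (1/3)[Ag^+] = 1.930 x 10^-5 M.
Ksp = [Ag^+]^3[PO4^3-]
Ksp = (5.79 × 10^-5)^3 × 1.930 x 10^-5 = 3.75 × 10^-18

3.75 × 10^-18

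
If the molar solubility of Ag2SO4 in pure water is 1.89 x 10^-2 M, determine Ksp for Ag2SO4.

Ag2SO4(s) ⇌ 2 Ag^+(aq) + SO4^2-(aq)
Let s = molar solubility. Then [Ag^+] = 2s and [SO4^2-] = s.
Ksp = [Ag^+]^2[SO4^2-]
Ksp = (2s)^2s = 4s^3
With s = 1.89 x 10^-2: Ksp = 2.70 x 10^-5

Ksp ≈ 2.70 × 10^-5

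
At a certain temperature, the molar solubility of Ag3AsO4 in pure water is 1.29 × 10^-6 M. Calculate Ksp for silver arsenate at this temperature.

7.48e-23

Ag3AsO4(s) ⇌ 3 Ag^+ + AsO4^3-
For each mole of Ag3AsO4 that dissolves: [Ag^+] = 3s, [AsO4^3-] = s.
Ksp = [Ag^+]^3[AsO4^3-]
Ksp = (3s)^3s = 27s^4
Ksp = 27 × (1.29 x 10^-6)^4 = 7.48 × 10^-23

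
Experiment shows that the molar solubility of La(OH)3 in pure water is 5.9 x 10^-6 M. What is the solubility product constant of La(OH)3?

La(OH)3(s) <=> La^3+ + 3 OH^-
Let s = molar solubility. Then [La^3+] = s and [OH^-] = 3s.
Ksp = [La^3+][OH^-]^3
So Ksp = s × (3s)^3 = 27s^4
Ksp = 27 × (5.9 x 10^-6)^4 = 3.3 × 10^-20

Ksp = 3.3 × 10^-20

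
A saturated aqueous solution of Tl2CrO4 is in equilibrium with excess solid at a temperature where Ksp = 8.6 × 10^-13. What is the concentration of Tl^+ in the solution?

[Tl^+] ≈ 1.2 × 10^-4 M

Tl2CrO4(s) <=> 2 Tl^+(aq) + CrO4^2-(aq)
Ksp = [Tl^+]^2[CrO4^2-]
With molar solubility s: [Tl^+] = 2s, [CrO4^2-] = s.
Substituting: Ksp = (2s)^2s = 4s^3
s = (8.6 × 10^-13 / 4)^(1/3) = 5.99 × 10^-5 M
[Tl^+] = 2s = 1.2 × 10^-4 M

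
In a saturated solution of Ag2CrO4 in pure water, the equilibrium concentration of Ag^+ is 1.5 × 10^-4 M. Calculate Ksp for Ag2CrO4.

1.7 x 10^-12

Ag2CrO4(s) <=> 2 Ag^+(aq) + CrO4^2-(aq)
Stoichiometry gives [CrO4^2-] = (1/2)[Ag^+] = 7.50 × 10^-5 M.
Ksp = [Ag^+]^2[CrO4^2-]
Ksp = (1.5 × 10^-4)^2 × 7.50 x 10^-5 = 1.7 × 10^-12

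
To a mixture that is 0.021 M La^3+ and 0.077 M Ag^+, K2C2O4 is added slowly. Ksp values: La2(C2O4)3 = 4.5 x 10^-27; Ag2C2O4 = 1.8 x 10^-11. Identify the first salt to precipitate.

Ag2C2O4

Precipitation of each salt starts when its ion product equals its Ksp.
For La2(C2O4)3: 4.5 x 10^-27 = (0.021)^2 × [C2O4^2-]^3  ⇒  [C2O4^2-] = 2.2 × 10^-8 M.
For Ag2C2O4: 1.8 x 10^-11 = (0.077)^2 × [C2O4^2-]  ⇒  [C2O4^2-] = 3.0 x 10^-9 M.
The salt with the lower threshold [C2O4^2-] precipitates first: Ag2C2O4.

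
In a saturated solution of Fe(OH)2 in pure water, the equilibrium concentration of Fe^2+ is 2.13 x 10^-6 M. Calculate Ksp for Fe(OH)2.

Fe(OH)2(s) ⇌ Fe^2+ + 2 OH^-
Stoichiometry gives [OH^-] = (2/1)[Fe^2+] = 4.260 x 10^-6 M.
Ksp = [Fe^2+][OH^-]^2
Ksp = 2.13 × 10^-6 × (4.260 x 10^-6)^2 = 3.87 × 10^-17

3.87 × 10^-17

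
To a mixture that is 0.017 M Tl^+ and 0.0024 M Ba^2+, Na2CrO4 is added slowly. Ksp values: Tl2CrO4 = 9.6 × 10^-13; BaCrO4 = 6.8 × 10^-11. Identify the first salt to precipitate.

Tl2CrO4

Precipitation of each salt starts when its ion product equals its Ksp.
For Tl2CrO4: 9.6 × 10^-13 = (0.017)^2 × [CrO4^2-]  ⇒  [CrO4^2-] = 3.3 × 10^-9 M.
For BaCrO4: 6.8 × 10^-11 = 0.0024 × [CrO4^2-]  ⇒  [CrO4^2-] = 2.8 x 10^-8 M.
The salt with the lower threshold [CrO4^2-] precipitates first: Tl2CrO4.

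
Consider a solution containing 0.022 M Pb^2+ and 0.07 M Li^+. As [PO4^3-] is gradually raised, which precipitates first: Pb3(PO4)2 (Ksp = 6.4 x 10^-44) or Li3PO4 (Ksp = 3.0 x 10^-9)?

Each salt begins to precipitate when Q = Ksp, i.e. when [PO4^3-] reaches its threshold.
For Pb3(PO4)2: 6.4 x 10^-44 = (0.022)^3 × [PO4^3-]^2  ⇒  [PO4^3-] = 7.8 × 10^-20 M.
For Li3PO4: 3.0 x 10^-9 = (0.07)^3 × [PO4^3-]  ⇒  [PO4^3-] = 8.7 x 10^-6 M.
The salt with the lower threshold [PO4^3-] precipitates first: Pb3(PO4)2.

Pb3(PO4)2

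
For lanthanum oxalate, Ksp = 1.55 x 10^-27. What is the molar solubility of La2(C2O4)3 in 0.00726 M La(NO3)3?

1.03 x 10^-8 M

La2(C2O4)3(s) ⇌ 2 La^3+ + 3 C2O4^2-
Ksp = [La^3+]^2[C2O4^2-]^3
If s mol/L dissolves here, [La^3+] = 0.00726 + 2s ≈ 0.00726, [C2O4^2-] = 3s (Ksp is small, so little additional dissolves).
Ksp ≈ (0.00726)^2 × (3s)^3
s = 1.03 x 10^-8 M
Check: 2s = 2.1 × 10^-8 ≪ 0.00726, so the approximation is valid.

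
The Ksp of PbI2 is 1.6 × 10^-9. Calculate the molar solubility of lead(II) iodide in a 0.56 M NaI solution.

PbI2(s) <=> Pb^2+(aq) + 2 I^-(aq)
Ksp = [Pb^2+][I^-]^2
Let s be the molar solubility in this solution. [Pb^2+] = s, [I^-] = 0.56 + 2s ≈ 0.56 (since I^- from NaI dominates).
Ksp ≈ s × (0.56)^2
s = 5.1 × 10^-9 M
Check: 2s = 1.0 × 10^-8 ≪ 0.56, so the approximation is valid.

s = 5.1 × 10^-9 M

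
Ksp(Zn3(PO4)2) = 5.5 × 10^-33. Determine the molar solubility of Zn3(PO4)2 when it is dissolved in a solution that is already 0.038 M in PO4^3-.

s = 5.2e-11 M

Zn3(PO4)2(s) ⇌ 3 Zn^2+(aq) + 2 PO4^3-(aq)
Ksp = [Zn^2+]^3[PO4^3-]^2
Let s = moles of Zn3(PO4)2 that dissolve per litre. [Zn^2+] = 3s, [PO4^3-] = 0.038 + 2s ≈ 0.038 (Ksp is small, so little additional dissolves).
Ksp ≈ (3s)^3 × (0.038)^2
s = 5.2 × 10^-11 M
Check: 2s = 1.0 × 10^-10 ≪ 0.038, so the approximation is valid.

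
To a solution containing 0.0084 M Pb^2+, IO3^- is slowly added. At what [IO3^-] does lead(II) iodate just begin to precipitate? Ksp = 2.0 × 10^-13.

[IO3^-] = 4.9e-6 M

Pb(IO3)2(s) ⇌ Pb^2+ + 2 IO3^-
Ksp = [Pb^2+][IO3^-]^2
Precipitation begins when Q = Ksp. With [Pb^2+] = 0.0084 M:
2.0 × 10^-13 = (0.0084) × [IO3^-]^2
[IO3^-] = (2.0 × 10^-13 / 8.4 × 10^-3)^(1/2) = 4.9 × 10^-6 M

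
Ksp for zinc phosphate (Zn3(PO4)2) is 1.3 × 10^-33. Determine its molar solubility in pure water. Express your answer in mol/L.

s = 1.0 × 10^-7 M

Zn3(PO4)2(s) ⇌ 3 Zn^2+ + 2 PO4^3-
Ksp = [Zn^2+]^3[PO4^3-]^2
Let s = molar solubility. Then [Zn^2+] = 3s and [PO4^3-] = 2s.
So Ksp = (3s)^3 × (2s)^2 = 108s^5
s = (1.3 × 10^-33 / 108)^(1/5) = 1.0 × 10^-7 M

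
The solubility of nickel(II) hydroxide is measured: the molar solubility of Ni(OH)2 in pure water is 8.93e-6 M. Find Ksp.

Ksp = 2.85 x 10^-15

Ni(OH)2(s) <=> Ni^2+ + 2 OH^-
With molar solubility s: [Ni^2+] = s, [OH^-] = 2s.
Ksp = [Ni^2+][OH^-]^2
Substituting: Ksp = s(2s)^2 = 4s^3
With s = 8.93 × 10^-6: Ksp = 2.85 × 10^-15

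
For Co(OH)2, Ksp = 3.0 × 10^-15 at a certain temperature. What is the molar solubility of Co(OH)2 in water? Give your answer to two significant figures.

Co(OH)2(s) ⇌ Co^2+(aq) + 2 OH^-(aq)
Ksp = [Co^2+][OH^-]^2
Let s = molar solubility. Then [Co^2+] = s and [OH^-] = 2s.
So Ksp = s × (2s)^2 = 4s^3
s^3 = 3.0 × 10^-15 / 4, so s = 9.1 x 10^-6 M

9.1 × 10^-6 M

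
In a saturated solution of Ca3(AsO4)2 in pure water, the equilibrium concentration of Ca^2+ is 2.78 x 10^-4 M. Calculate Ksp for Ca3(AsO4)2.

Ca3(AsO4)2(s) ⇌ 3 Ca^2+(aq) + 2 AsO4^3-(aq)
Stoichiometry gives [AsO4^3-] = (2/3)[Ca^2+] = 1.853 × 10^-4 M.
Ksp = [Ca^2+]^3[AsO4^3-]^2
Ksp = (2.78 x 10^-4)^3 × (1.853 × 10^-4)^2 = 7.38 × 10^-19

Ksp = 7.38e-19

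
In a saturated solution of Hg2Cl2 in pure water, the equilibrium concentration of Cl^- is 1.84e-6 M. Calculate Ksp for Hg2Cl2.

3.11e-18

Hg2Cl2(s) ⇌ Hg2^2+ + 2 Cl^-
Stoichiometry gives [Hg2^2+] = (1/2)[Cl^-] = 9.200 × 10^-7 M.
Ksp = [Hg2^2+][Cl^-]^2
Ksp = 9.200 × 10^-7 × (1.84 × 10^-6)^2 = 3.11 × 10^-18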